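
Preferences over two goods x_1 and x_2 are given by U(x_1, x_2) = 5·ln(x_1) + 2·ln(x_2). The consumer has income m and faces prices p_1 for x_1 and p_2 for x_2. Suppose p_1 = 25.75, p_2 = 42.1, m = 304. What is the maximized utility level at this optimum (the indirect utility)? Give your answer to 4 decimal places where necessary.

V = 12.109

The MRS is (5/2)·x_2/x_1. Set MRS = p_1/p_2.
So 5·p_2·x_2 = 2·p_1·x_1; combined with the budget, a share 5/7 of income goes to x_1.
Demand: x_1*(p_1,p_2,m) = 5/7·m/p_1 and x_2* = 2/7·m/p_2.
At p_1=25.75, p_2=42.1, m=304: x_1* = 5/7·304/25.75 = 8.4327, x_2* = 2.0631.
Utility at the optimum: U(8.4327, 2.0631) = 12.109.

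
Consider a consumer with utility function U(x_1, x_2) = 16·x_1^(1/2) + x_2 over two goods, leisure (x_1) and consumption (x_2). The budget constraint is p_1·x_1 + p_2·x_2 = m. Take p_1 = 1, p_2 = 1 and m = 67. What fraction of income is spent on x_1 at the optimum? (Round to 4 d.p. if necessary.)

share on x_1 = 0.9552

Utility is quasi-linear in x_2; the FOC for x_1 is 8/√x_1 = p_1/p_2.
Solve: √x_1 = 8·p_2/p_1, so x_1*(p_1,p_2) = (8·p_2/p_1)², and x_2* = (m − p_1·x_1*)/p_2.
Plugging in: x_1* = (8·1/1)² = 64, x_2* = 3.
Expenditure on x_1: 1·64 = 64; share = 0.9552.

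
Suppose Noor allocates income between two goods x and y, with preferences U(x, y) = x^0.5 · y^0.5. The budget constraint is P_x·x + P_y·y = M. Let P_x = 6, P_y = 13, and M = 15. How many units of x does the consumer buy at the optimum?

x* = 1.25

Tangency: MRS = y/x = P_x/P_y.
Rearranging, P_y·y = P_x·x. Substituting into the budget gives P_x·x·(1 + 1) = M.
Demand: x*(P_x,P_y,M) = 0.5·M/P_x and y* = 0.5·M/P_y.
At P_x=6, P_y=13, M=15: x* = 0.5·15/6 = 1.25.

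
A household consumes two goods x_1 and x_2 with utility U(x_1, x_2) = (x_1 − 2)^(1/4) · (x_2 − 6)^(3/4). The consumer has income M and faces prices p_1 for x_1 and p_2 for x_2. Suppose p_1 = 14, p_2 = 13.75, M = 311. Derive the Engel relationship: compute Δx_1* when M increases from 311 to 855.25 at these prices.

Δx_1* = 9.7188

After buying the subsistence bundle (2, 6), a share 0.25 of the remaining income goes to x_1: x_1* = 2 + 0.25·(M − 2p_1 − 6p_2)/p_1.
Discretionary income = 311 − 2·14 − 6·13.75 = 200.5; x_1* = 2 + 0.25·200.5/14 = 5.5804.
At M' = 855.25: x_1* = 15.2991. Change: 15.2991 − 5.5804 = 9.7188.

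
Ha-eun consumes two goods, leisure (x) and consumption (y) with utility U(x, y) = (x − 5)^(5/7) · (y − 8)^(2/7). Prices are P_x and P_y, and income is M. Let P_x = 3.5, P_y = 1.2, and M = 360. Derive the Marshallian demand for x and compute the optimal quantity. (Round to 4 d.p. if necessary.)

x* = 72.9388

This is Cobb-Douglas in (x−5, y−8): tangency gives 5/7·P_y·(y−8) = 2/7·P_x·(x−5).
Substituting into the budget: x* = 5 + 5/7·(M − 5·P_x − 8·P_y)/P_x, and y* = 8 + 2/7·(…)/P_y.
Discretionary income = 360 − 5·3.5 − 8·1.2 = 332.9; x* = 5 + 5/7·332.9/3.5 = 72.9388.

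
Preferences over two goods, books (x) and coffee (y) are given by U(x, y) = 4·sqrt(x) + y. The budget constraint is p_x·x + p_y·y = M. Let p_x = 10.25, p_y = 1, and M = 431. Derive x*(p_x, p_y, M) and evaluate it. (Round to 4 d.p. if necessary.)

x* = 0.0381

Set MRS = p_x/p_y: 2·x^(−1/2) = p_x/p_y.
Thus x* = (2·p_y/p_x)² — independent of M — with the rest of income spent on y.
Plugging in: x* = (2·1/10.25)² = 0.0381.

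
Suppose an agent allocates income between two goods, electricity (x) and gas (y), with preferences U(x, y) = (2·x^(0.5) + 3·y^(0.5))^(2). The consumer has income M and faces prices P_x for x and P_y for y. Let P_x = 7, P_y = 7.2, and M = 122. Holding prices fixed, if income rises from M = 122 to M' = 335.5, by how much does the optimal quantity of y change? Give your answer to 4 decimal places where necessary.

From the CES first-order condition, (2/3)·(y/x)^(0.5) = P_x/P_y.
Hence y/x = ((3/2)·P_x/P_y)^(1/(0.5)), i.e. raised to the 2 power.
Substitute y = (y/x)·x into the budget: x* = M/(P_x + P_y·(y/x)).
Numerically y/x = 2.126736, so x* = 122/(7 + 7.2·2.126736) = 5.4678 and y* = 2.126736·5.4678 = 11.6285.
At M' = 335.5: y* = 31.9785. Change: 31.9785 − 11.6285 = 20.3499.

Δy* = 20.3499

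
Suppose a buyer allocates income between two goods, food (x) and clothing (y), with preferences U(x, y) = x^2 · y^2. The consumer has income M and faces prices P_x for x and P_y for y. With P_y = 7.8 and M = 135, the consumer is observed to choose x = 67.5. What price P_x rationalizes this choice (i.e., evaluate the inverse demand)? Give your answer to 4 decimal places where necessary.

P_x = 1

MU_x/MU_y = (2·y)/(2·x); tangency sets this equal to P_x/P_y.
So 2·P_y·y = 2·P_x·x; combined with the budget, a share 0.5 of income goes to x.
Demand: x*(P_x,P_y,M) = 0.5·M/P_x and y* = 0.5·M/P_y.
Set x* = 67.5 in the demand function and solve for P_x: P_x = 1.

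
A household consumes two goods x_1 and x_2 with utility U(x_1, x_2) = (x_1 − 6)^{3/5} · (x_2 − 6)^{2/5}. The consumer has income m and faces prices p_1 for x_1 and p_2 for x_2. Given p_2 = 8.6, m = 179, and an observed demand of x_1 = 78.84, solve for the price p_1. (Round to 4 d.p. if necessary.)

p_1 = 1

This is Cobb-Douglas in (x_1−6, x_2−6): tangency gives 0.6·p_2·(x_2−6) = 0.4·p_1·(x_1−6).
After buying the subsistence bundle (6, 6), a share 0.6 of the remaining income goes to x_1: x_1* = 6 + 0.6·(m − 6p_1 − 6p_2)/p_1.
Set x_1* = 78.84 in the demand function and solve for p_1: p_1 = 1.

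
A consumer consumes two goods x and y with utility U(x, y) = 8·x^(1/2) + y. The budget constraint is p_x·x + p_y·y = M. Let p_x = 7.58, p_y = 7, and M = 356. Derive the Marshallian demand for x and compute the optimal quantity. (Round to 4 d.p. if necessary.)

Utility is quasi-linear in y; the FOC for x is 4/√x = p_x/p_y.
Thus x* = (4·p_y/p_x)² — independent of M — with the rest of income spent on y.
Plugging in: x* = (4·7/7.58)² = 13.6451.

x* = 13.6451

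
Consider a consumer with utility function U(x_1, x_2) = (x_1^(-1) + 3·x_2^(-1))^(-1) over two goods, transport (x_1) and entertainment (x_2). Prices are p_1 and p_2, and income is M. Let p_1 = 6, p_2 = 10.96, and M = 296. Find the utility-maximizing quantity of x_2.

From the CES first-order condition, (1/3)·(x_2/x_1)^(2) = p_1/p_2.
Hence x_2/x_1 = (3·p_1/p_2)^(1/(2)), i.e. raised to the 0.5 power.
Substitute x_2 = (x_2/x_1)·x_1 into the budget: x_1* = M/(p_1 + p_2·(x_2/x_1)).
Numerically x_2/x_1 = 1.281536, so x_1* = 296/(6 + 10.96·1.281536) = 14.7663 and x_2* = 1.281536·14.7663 = 18.9236.

x_2* = 18.9236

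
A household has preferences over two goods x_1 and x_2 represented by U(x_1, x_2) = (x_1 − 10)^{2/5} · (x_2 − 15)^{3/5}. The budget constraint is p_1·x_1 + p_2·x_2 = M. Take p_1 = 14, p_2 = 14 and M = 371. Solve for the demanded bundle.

MRS = (2/3)·(x_2−15)/(x_1−10). Tangency with p_1/p_2 gives x_2−15 = (3/2)·(p_1/p_2)·(x_1−10).
Substituting into the budget: x_1* = 10 + 0.4·(M − 10·p_1 − 15·p_2)/p_1, and x_2* = 15 + 0.6·(…)/p_2.
Discretionary income = 371 − 10·14 − 15·14 = 21; x_1* = 10 + 0.4·21/14 = 10.6; x_2* = 15 + 0.6·21/14 = 15.9.

x_1* = 10.6, x_2* = 15.9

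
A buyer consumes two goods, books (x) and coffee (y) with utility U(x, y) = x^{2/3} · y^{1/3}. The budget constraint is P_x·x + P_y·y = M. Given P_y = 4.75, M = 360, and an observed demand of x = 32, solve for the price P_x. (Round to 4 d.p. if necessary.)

P_x = 7.5

The MRS is 2·y/x. Set MRS = P_x/P_y.
Rearranging, P_y·y = (1/2)·P_x·x. Substituting into the budget gives P_x·x·(1 + (1/2)) = M.
Demand: x*(P_x,P_y,M) = 2/3·M/P_x and y* = 1/3·M/P_y.
Set x* = 32 in the demand function and solve for P_x: P_x = 7.5.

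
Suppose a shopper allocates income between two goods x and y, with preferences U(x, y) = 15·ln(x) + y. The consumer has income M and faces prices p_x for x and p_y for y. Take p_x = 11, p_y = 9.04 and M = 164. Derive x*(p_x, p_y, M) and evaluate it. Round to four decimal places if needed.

Set MRS = p_x/p_y: (15/x)/1 = p_x/p_y.
So x*(p_x,p_y) = 15·p_y/p_x, independent of income; and y* = (M − 15·p_y)/p_y.
At the given prices: x* = 15·9.04/11 = 12.3273.

x* = 12.3273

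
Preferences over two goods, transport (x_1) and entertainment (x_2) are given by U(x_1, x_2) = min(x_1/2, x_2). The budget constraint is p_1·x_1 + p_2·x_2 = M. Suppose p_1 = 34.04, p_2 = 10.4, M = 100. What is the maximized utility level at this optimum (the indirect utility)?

Leontief preferences: the optimum is at the kink where x_1/2 = x_2/1, i.e. x_2 = (1/2)·x_1.
Budget: p_1·x_1 + p_2·(1/2)·x_1 = M, so (2·p_1 + p_2)·x_1 = 2·M.
Demand: x_1*(p_1,p_2,M) = 2·M/(2·p_1 + p_2), x_2* = M/(2·p_1 + p_2).
Here 2·34.04 + 10.4 = 78.48, giving x_1* = 2.5484 and x_2* = 1.2742.
Utility at the optimum: U(2.5484, 1.2742) = 1.2742.

V = 1.2742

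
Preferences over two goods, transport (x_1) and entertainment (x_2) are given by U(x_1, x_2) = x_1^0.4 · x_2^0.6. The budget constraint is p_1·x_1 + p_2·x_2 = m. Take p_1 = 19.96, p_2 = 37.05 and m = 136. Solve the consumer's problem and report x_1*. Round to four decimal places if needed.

x_1* = 2.7255

MU_x_1/MU_x_2 = (0.4·x_2)/(0.6·x_1); tangency sets this equal to p_1/p_2.
So 0.4·p_2·x_2 = 0.6·p_1·x_1; combined with the budget, a share 0.4 of income goes to x_1.
Demand: x_1*(p_1,p_2,m) = 0.4·m/p_1 and x_2* = 0.6·m/p_2.
At p_1=19.96, p_2=37.05, m=136: x_1* = 0.4·136/19.96 = 2.7255.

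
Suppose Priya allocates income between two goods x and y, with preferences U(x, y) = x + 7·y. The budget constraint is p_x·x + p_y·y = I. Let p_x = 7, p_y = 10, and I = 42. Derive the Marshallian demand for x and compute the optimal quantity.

Numerically: x* = 0, y* = 4.2.

x* = 0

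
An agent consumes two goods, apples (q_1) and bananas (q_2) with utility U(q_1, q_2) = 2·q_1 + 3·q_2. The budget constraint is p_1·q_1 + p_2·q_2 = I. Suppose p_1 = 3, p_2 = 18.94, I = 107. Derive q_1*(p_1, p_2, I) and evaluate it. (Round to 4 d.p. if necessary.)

q_1* = 35.6667

Linear utility — the consumer picks whichever good has higher MU/price: 2/3 = 0.6667 vs 3/18.94 = 0.1584.
q_1 gives more utility per dollar, so spend all income on q_1: q_1* = I/p_1, q_2* = 0.
Numerically: q_1* = 35.6667, q_2* = 0.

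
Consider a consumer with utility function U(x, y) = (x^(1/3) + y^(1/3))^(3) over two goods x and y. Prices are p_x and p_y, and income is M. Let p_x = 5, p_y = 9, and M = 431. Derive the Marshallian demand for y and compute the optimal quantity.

y* = 20.451

MU_x ∝ x^(-2/3), MU_y ∝ y^(-2/3), so MRS = (y/x)^(2/3) = p_x/p_y.
Solve for the ratio: y/x = [p_x/p_y]^(1.5).
Substitute y = (y/x)·x into the budget: x* = M/(p_x + p_y·(y/x)).
Numerically y/x = 0.414087, so x* = 431/(5 + 9·0.414087) = 49.3882 and y* = 0.414087·49.3882 = 20.451.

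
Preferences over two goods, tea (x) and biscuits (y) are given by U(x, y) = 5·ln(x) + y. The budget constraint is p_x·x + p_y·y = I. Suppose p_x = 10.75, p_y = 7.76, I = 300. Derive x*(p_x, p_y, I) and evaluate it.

So x*(p_x,p_y) = 5·p_y/p_x, independent of income; and y* = (I − 5·p_y)/p_y.
At the given prices: x* = 5·7.76/10.75 = 3.6093.

x* = 3.6093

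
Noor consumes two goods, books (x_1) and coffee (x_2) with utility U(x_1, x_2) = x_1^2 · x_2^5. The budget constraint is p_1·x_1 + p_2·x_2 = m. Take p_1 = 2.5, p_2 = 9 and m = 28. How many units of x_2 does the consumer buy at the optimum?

x_2* = 2.2222

Tangency: MRS = (2/5)·x_2/x_1 = p_1/p_2.
So 2·p_2·x_2 = 5·p_1·x_1; combined with the budget, a share 2/7 of income goes to x_1.
Demand: x_1*(p_1,p_2,m) = 2/7·m/p_1 and x_2* = 5/7·m/p_2.
At p_1=2.5, p_2=9, m=28: x_2* = 5/7·28/9 = 2.2222.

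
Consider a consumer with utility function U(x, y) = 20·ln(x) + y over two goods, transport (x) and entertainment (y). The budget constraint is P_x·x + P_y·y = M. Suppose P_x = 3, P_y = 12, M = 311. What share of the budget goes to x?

So x*(P_x,P_y) = 20·P_y/P_x, independent of income; and y* = (M − 20·P_y)/P_y.
At the given prices: x* = 20·12/3 = 80, and y* = 5.9167.
Expenditure on x: 3·80 = 240; share = 0.7717.

share on x = 0.7717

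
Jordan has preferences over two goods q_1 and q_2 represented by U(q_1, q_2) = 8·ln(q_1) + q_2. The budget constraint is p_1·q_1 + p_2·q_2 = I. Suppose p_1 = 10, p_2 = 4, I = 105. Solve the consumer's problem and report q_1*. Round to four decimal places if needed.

q_1* = 3.2

Set MRS = p_1/p_2: (8/q_1)/1 = p_1/p_2.
So q_1*(p_1,p_2) = 8·p_2/p_1, independent of income; and q_2* = (I − 8·p_2)/p_2.
At the given prices: q_1* = 8·4/10 = 3.2.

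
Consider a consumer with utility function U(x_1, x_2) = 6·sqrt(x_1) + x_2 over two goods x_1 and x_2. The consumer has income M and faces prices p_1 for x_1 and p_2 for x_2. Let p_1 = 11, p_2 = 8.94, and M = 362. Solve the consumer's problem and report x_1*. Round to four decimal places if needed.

Set MRS = p_1/p_2: 3·x_1^(−1/2) = p_1/p_2.
Solve: √x_1 = 3·p_2/p_1, so x_1*(p_1,p_2) = (3·p_2/p_1)², and x_2* = (M − p_1·x_1*)/p_2.
Plugging in: x_1* = (3·8.94/11)² = 5.9447.

x_1* = 5.9447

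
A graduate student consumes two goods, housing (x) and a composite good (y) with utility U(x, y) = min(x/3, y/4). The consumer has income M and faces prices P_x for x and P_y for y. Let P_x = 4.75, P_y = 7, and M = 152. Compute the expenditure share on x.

Demand: x*(P_x,P_y,M) = 3·M/(3·P_x + 4·P_y), y* = 4·M/(3·P_x + 4·P_y).
Here 3·4.75 + 4·7 = 42.25, giving x* = 10.7929 and y* = 14.3905.
Expenditure on x: 4.75·10.7929 = 51.2663; share = 0.3373.

share on x = 0.3373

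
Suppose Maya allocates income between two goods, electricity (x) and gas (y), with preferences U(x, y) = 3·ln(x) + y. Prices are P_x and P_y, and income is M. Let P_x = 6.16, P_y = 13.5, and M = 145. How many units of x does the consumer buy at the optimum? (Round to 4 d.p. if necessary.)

Set MRS = P_x/P_y: (3/x)/1 = P_x/P_y.
So x*(P_x,P_y) = 3·P_y/P_x, independent of income; and y* = (M − 3·P_y)/P_y.
At the given prices: x* = 3·13.5/6.16 = 6.5747.

x* = 6.5747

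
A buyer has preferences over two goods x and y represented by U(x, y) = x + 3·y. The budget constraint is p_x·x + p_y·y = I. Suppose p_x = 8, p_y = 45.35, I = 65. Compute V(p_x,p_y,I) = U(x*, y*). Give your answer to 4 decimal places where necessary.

Linear utility — the consumer picks whichever good has higher MU/price: 1/8 = 0.125 vs 3/45.35 = 0.0662.
x gives more utility per dollar, so spend all income on x: x* = I/p_x, y* = 0.
Numerically: x* = 8.125, y* = 0.
Utility at the optimum: U(8.125, 0) = 8.125.

V = 8.125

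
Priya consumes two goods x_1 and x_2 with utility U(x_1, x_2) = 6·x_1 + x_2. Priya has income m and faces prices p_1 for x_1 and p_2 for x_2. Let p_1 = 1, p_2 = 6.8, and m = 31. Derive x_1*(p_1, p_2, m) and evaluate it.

x_1* = 31

Linear utility — the consumer picks whichever good has higher MU/price: 6/1 = 6 vs 1/6.8 = 0.1471.
x_1 gives more utility per dollar, so spend all income on x_1: x_1* = m/p_1, x_2* = 0.
Numerically: x_1* = 31, x_2* = 0.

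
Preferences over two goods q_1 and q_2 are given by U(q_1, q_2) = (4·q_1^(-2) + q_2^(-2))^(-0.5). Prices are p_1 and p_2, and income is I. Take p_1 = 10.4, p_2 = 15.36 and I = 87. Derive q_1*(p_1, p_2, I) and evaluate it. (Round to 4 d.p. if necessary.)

q_1* = 4.604

From the CES first-order condition, 4·(q_2/q_1)^(3) = p_1/p_2.
Solve for the ratio: q_2/q_1 = [(1/4)·p_1/p_2]^(1/3).
Substitute q_2 = (q_2/q_1)·q_1 into the budget: q_1* = I/(p_1 + p_2·(q_2/q_1)).
Numerically q_2/q_1 = 0.553173, so q_1* = 87/(10.4 + 15.36·0.553173) = 4.604.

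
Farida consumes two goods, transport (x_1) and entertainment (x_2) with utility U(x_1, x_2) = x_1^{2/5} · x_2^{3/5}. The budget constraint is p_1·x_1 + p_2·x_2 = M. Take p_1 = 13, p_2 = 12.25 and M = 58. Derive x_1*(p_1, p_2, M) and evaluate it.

x_1* = 1.7846

The MRS is (2/3)·x_2/x_1. Set MRS = p_1/p_2.
So 0.4·p_2·x_2 = 0.6·p_1·x_1; combined with the budget, a share 0.4 of income goes to x_1.
Demand: x_1*(p_1,p_2,M) = 0.4·M/p_1 and x_2* = 0.6·M/p_2.
At p_1=13, p_2=12.25, M=58: x_1* = 0.4·58/13 = 1.7846.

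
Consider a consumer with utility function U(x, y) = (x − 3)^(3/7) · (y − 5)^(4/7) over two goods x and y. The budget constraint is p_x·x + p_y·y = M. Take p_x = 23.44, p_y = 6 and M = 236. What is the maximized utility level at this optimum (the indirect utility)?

Substituting into the budget: x* = 3 + 3/7·(M − 3·p_x − 5·p_y)/p_x, and y* = 5 + 4/7·(…)/p_y.
Discretionary income = 236 − 3·23.44 − 5·6 = 135.68; x* = 3 + 3/7·135.68/23.44 = 5.4807; y* = 5 + 4/7·135.68/6 = 17.9219.
Utility at the optimum: U(5.4807, 17.9219) = 6.3702.

V = 6.3702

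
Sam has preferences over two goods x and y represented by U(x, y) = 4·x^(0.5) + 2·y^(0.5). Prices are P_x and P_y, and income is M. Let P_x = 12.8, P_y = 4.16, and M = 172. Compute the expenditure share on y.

share on y = 0.4348

Numerically y/x = 2.366864, so x* = 172/(12.8 + 4.16·2.366864) = 7.5951 and y* = 2.366864·7.5951 = 17.9766.
Expenditure on y: 4.16·17.9766 = 74.7826; share = 0.4348.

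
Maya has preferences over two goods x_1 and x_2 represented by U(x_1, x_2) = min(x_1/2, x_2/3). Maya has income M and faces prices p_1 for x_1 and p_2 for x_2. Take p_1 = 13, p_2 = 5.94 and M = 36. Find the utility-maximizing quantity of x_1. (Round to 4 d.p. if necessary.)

x_1* = 1.6431

Leontief preferences: the optimum is at the kink where x_1/2 = x_2/3, i.e. x_2 = (3/2)·x_1.
Budget: p_1·x_1 + p_2·(3/2)·x_1 = M, so (2·p_1 + 3·p_2)·x_1 = 2·M.
Demand: x_1*(p_1,p_2,M) = 2·M/(2·p_1 + 3·p_2), x_2* = 3·M/(2·p_1 + 3·p_2).
Here 2·13 + 3·5.94 = 43.82, giving x_1* = 1.6431.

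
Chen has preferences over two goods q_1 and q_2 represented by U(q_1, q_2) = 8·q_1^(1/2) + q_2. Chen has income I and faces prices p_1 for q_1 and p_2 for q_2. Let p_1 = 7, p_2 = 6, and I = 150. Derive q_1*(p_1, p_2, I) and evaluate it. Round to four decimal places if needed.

q_1* = 11.7551

MU_q_1 = 4/√q_1, MU_q_2 = 1. Tangency: 4/√q_1 = p_1/p_2.
Solve: √q_1 = 4·p_2/p_1, so q_1*(p_1,p_2) = (4·p_2/p_1)², and q_2* = (I − p_1·q_1*)/p_2.
Plugging in: q_1* = (4·6/7)² = 11.7551.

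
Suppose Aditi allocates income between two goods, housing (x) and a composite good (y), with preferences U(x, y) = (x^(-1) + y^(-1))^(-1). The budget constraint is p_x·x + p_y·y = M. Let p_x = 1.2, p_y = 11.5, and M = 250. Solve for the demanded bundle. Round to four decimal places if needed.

x* = 50.8664, y* = 16.4313

From the CES first-order condition, (y/x)^(2) = p_x/p_y.
Hence y/x = (p_x/p_y)^(1/(2)), i.e. raised to the 0.5 power.
Substitute y = (y/x)·x into the budget: x* = M/(p_x + p_y·(y/x)).
Numerically y/x = 0.323029, so x* = 250/(1.2 + 11.5·0.323029) = 50.8664 and y* = 0.323029·50.8664 = 16.4313.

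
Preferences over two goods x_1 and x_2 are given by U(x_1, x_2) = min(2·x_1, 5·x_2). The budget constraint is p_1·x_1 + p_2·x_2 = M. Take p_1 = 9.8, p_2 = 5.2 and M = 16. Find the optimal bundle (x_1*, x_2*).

Leontief preferences: the optimum is at the kink where x_1/5 = x_2/2, i.e. x_2 = (2/5)·x_1.
Budget: p_1·x_1 + p_2·(2/5)·x_1 = M, so (5·p_1 + 2·p_2)·x_1 = 5·M.
Demand: x_1*(p_1,p_2,M) = 5·M/(5·p_1 + 2·p_2), x_2* = 2·M/(5·p_1 + 2·p_2).
Here 5·9.8 + 2·5.2 = 59.4, giving x_1* = 1.3468 and x_2* = 0.5387.

x_1* = 1.3468, x_2* = 0.5387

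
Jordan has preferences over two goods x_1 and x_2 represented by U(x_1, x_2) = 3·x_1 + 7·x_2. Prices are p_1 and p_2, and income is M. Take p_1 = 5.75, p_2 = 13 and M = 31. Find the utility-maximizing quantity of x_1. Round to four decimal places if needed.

Perfect substitutes: compare marginal utility per dollar. 3/p_1 vs 7/p_2 → 0.5217 vs 0.5385.
x_2 gives more utility per dollar, so spend all income on x_2: x_2* = M/p_2, x_1* = 0.
Numerically: x_1* = 0, x_2* = 2.3846.

x_1* = 0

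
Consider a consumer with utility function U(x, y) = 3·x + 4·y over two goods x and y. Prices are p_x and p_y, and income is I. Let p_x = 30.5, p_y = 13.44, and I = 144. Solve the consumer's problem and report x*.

x* = 0

Linear utility — the consumer picks whichever good has higher MU/price: 3/30.5 = 0.0984 vs 4/13.44 = 0.2976.
y gives more utility per dollar, so spend all income on y: y* = I/p_y, x* = 0.
Numerically: x* = 0, y* = 10.7143.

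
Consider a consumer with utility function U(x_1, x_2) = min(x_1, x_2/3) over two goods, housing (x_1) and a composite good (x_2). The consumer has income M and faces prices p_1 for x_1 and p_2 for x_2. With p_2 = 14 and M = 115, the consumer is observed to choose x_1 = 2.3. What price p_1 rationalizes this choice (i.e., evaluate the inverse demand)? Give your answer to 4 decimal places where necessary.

p_1 = 8

Leontief preferences: the optimum is at the kink where x_1/1 = x_2/3, i.e. x_2 = 3·x_1.
Budget: p_1·x_1 + p_2·3·x_1 = M, so (p_1 + 3·p_2)·x_1 = M.
Demand: x_1*(p_1,p_2,M) = M/(p_1 + 3·p_2), x_2* = 3·M/(p_1 + 3·p_2).
Set x_1* = 2.3 in the demand function and solve for p_1: p_1 = 8.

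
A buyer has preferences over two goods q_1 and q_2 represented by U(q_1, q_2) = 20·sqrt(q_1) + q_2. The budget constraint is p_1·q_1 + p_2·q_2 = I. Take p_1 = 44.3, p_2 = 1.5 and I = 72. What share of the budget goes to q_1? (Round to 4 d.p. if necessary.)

share on q_1 = 0.0705

Set MRS = p_1/p_2: 10·q_1^(−1/2) = p_1/p_2.
Thus q_1* = (10·p_2/p_1)² — independent of I — with the rest of income spent on q_2.
Plugging in: q_1* = (10·1.5/44.3)² = 0.1147, q_2* = 44.614.
Expenditure on q_1: 44.3·0.1147 = 5.079; share = 0.0705.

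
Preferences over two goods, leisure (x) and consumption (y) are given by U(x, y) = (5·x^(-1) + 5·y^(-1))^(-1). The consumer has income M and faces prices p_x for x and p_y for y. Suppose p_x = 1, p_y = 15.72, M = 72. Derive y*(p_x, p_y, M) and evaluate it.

y* = 3.6576

MRS = MU_x/MU_y = (y/x)^(2). Set equal to p_x/p_y.
Solve for the ratio: y/x = [p_x/p_y]^(0.5).
With the ratio pinned down, the budget gives x* = M/(p_x + p_y·(y/x)) and y* = (y/x)·x*.
Numerically y/x = 0.252217, so x* = 72/(1 + 15.72·0.252217) = 14.502 and y* = 0.252217·14.502 = 3.6576.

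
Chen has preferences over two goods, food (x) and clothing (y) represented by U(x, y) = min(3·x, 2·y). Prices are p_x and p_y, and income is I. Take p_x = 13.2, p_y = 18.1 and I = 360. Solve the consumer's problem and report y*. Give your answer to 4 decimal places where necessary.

y* = 13.3829

Leontief preferences: the optimum is at the kink where x/2 = y/3, i.e. y = (3/2)·x.
Budget: p_x·x + p_y·(3/2)·x = I, so (2·p_x + 3·p_y)·x = 2·I.
Demand: x*(p_x,p_y,I) = 2·I/(2·p_x + 3·p_y), y* = 3·I/(2·p_x + 3·p_y).
Here 2·13.2 + 3·18.1 = 80.7, giving y* = 13.3829.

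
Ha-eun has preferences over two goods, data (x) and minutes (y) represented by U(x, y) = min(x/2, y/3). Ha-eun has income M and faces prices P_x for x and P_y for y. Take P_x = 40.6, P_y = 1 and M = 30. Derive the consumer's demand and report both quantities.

x* = 0.7126, y* = 1.0689

Leontief preferences: the optimum is at the kink where x/2 = y/3, i.e. y = (3/2)·x.
Budget: P_x·x + P_y·(3/2)·x = M, so (2·P_x + 3·P_y)·x = 2·M.
Demand: x*(P_x,P_y,M) = 2·M/(2·P_x + 3·P_y), y* = 3·M/(2·P_x + 3·P_y).
Here 2·40.6 + 3·1 = 84.2, giving x* = 0.7126 and y* = 1.0689.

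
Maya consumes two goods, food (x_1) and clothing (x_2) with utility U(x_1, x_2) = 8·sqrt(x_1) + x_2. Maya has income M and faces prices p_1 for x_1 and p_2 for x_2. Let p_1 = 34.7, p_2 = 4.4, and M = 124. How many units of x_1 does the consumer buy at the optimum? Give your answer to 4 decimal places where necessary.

Utility is quasi-linear in x_2; the FOC for x_1 is 4/√x_1 = p_1/p_2.
Solve: √x_1 = 4·p_2/p_1, so x_1*(p_1,p_2) = (4·p_2/p_1)², and x_2* = (M − p_1·x_1*)/p_2.
Plugging in: x_1* = (4·4.4/34.7)² = 0.2573.

x_1* = 0.2573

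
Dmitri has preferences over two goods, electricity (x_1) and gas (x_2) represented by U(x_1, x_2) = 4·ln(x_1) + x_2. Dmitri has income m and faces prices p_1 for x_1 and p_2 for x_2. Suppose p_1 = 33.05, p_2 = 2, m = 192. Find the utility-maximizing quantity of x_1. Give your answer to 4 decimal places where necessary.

Set MRS = p_1/p_2: (4/x_1)/1 = p_1/p_2.
So x_1*(p_1,p_2) = 4·p_2/p_1, independent of income; and x_2* = (m − 4·p_2)/p_2.
At the given prices: x_1* = 4·2/33.05 = 0.2421.

x_1* = 0.2421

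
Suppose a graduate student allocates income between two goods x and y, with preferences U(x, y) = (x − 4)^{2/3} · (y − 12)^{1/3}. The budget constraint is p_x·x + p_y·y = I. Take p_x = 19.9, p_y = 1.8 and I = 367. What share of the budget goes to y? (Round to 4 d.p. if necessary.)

This is Cobb-Douglas in (x−4, y−12): tangency gives 2/3·p_y·(y−12) = 1/3·p_x·(x−4).
Substituting into the budget: x* = 4 + 2/3·(I − 4·p_x − 12·p_y)/p_x, and y* = 12 + 1/3·(…)/p_y.
Discretionary income = 367 − 4·19.9 − 12·1.8 = 265.8; x* = 4 + 2/3·265.8/19.9 = 12.9045; y* = 12 + 1/3·265.8/1.8 = 61.2222.
Expenditure on y: 1.8·61.2222 = 110.2; share = 0.3003.

share on y = 0.3003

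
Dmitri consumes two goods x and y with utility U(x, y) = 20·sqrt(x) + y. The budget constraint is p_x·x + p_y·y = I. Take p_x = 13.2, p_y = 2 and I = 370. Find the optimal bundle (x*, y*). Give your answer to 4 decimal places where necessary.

Set MRS = p_x/p_y: 10·x^(−1/2) = p_x/p_y.
Thus x* = (10·p_y/p_x)² — independent of I — with the rest of income spent on y.
Plugging in: x* = (10·2/13.2)² = 2.2957, y* = 169.8485.

x* = 2.2957, y* = 169.8485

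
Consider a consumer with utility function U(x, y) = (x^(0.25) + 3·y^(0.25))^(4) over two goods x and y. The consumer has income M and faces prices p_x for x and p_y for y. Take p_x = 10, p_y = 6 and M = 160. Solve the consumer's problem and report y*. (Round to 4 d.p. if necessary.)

From the CES first-order condition, (1/3)·(y/x)^(0.75) = p_x/p_y.
Hence y/x = (3·p_x/p_y)^(1/(0.75)), i.e. raised to the 4/3 power.
With the ratio pinned down, the budget gives x* = M/(p_x + p_y·(y/x)) and y* = (y/x)·x*.
Numerically y/x = 8.54988, so x* = 160/(10 + 6·8.54988) = 2.6101 and y* = 8.54988·2.6101 = 22.3164.

y* = 22.3164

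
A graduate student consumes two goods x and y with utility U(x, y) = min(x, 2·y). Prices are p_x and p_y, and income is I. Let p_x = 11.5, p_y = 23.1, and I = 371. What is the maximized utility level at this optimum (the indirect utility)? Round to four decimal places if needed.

Leontief preferences: the optimum is at the kink where x/2 = y/1, i.e. y = (1/2)·x.
Budget: p_x·x + p_y·(1/2)·x = I, so (2·p_x + p_y)·x = 2·I.
Demand: x*(p_x,p_y,I) = 2·I/(2·p_x + p_y), y* = I/(2·p_x + p_y).
Here 2·11.5 + 23.1 = 46.1, giving x* = 16.0954 and y* = 8.0477.
Utility at the optimum: U(16.0954, 8.0477) = 16.0954.

V = 16.0954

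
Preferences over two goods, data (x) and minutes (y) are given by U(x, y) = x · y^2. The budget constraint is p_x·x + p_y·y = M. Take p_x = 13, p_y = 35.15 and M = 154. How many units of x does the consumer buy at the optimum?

x* = 3.9487

The MRS is (1/2)·y/x. Set MRS = p_x/p_y.
Rearranging, p_y·y = 2·p_x·x. Substituting into the budget gives p_x·x·(1 + 2) = M.
Demand: x*(p_x,p_y,M) = 1/3·M/p_x and y* = 2/3·M/p_y.
At p_x=13, p_y=35.15, M=154: x* = 1/3·154/13 = 3.9487.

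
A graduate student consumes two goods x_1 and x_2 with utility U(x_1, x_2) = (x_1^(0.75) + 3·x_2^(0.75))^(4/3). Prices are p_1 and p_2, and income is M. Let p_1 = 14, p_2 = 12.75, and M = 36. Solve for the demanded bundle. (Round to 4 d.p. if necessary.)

From the CES first-order condition, (1/3)·(x_2/x_1)^(0.25) = p_1/p_2.
Hence x_2/x_1 = (3·p_1/p_2)^(1/(0.25)), i.e. raised to the 4 power.
With the ratio pinned down, the budget gives x_1* = M/(p_1 + p_2·(x_2/x_1)) and x_2* = (x_2/x_1)·x_1*.
Numerically x_2/x_1 = 117.748782, so x_1* = 36/(14 + 12.75·117.748782) = 0.0238 and x_2* = 117.748782·0.0238 = 2.7974.

x_1* = 0.0238, x_2* = 2.7974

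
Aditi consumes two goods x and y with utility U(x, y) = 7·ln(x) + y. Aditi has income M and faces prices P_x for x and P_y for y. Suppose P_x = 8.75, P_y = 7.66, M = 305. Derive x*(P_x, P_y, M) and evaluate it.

So x*(P_x,P_y) = 7·P_y/P_x, independent of income; and y* = (M − 7·P_y)/P_y.
At the given prices: x* = 7·7.66/8.75 = 6.128.

x* = 6.128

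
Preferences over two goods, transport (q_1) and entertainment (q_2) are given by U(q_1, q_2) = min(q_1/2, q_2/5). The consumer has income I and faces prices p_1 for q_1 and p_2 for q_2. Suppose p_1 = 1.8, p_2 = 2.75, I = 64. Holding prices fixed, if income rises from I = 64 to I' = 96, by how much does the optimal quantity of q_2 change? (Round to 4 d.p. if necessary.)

With perfect complements, no substitution: consume in ratio q_1:q_2 = 2:5.
Budget: p_1·q_1 + p_2·(5/2)·q_1 = I, so (2·p_1 + 5·p_2)·q_1 = 2·I.
Demand: q_1*(p_1,p_2,I) = 2·I/(2·p_1 + 5·p_2), q_2* = 5·I/(2·p_1 + 5·p_2).
Here 2·1.8 + 5·2.75 = 17.35, giving q_2* = 18.4438.
At I' = 96: q_2* = 27.6657. Change: 27.6657 − 18.4438 = 9.2219.

Δq_2* = 9.2219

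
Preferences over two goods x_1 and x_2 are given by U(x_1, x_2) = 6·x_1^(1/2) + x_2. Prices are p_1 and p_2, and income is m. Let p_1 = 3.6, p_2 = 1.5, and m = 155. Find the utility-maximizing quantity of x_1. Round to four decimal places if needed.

x_1* = 1.5625

Set MRS = p_1/p_2: 3·x_1^(−1/2) = p_1/p_2.
Thus x_1* = (3·p_2/p_1)² — independent of m — with the rest of income spent on x_2.
Plugging in: x_1* = (3·1.5/3.6)² = 1.5625.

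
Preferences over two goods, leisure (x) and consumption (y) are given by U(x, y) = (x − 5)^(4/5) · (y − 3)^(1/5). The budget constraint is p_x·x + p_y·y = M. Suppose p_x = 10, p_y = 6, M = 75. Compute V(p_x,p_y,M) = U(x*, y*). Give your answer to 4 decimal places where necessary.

V = 0.4701

MRS = 4·(y−3)/(x−5). Tangency with p_x/p_y gives y−3 = (1/4)·(p_x/p_y)·(x−5).
After buying the subsistence bundle (5, 3), a share 0.8 of the remaining income goes to x: x* = 5 + 0.8·(M − 5p_x − 3p_y)/p_x.
Discretionary income = 75 − 5·10 − 3·6 = 7; x* = 5 + 0.8·7/10 = 5.56; y* = 3 + 0.2·7/6 = 3.2333.
Utility at the optimum: U(5.56, 3.2333) = 0.4701.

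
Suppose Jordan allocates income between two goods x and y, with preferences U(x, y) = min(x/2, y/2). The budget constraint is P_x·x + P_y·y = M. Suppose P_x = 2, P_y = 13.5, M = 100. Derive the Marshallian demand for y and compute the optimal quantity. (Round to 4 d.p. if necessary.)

y* = 6.4516

With perfect complements, no substitution: consume in ratio x:y = 2:2.
Budget: P_x·x + P_y·x = M, so (2·P_x + 2·P_y)·x = 2·M.
Demand: x*(P_x,P_y,M) = 2·M/(2·P_x + 2·P_y), y* = 2·M/(2·P_x + 2·P_y).
Here 2·2 + 2·13.5 = 31, giving y* = 6.4516.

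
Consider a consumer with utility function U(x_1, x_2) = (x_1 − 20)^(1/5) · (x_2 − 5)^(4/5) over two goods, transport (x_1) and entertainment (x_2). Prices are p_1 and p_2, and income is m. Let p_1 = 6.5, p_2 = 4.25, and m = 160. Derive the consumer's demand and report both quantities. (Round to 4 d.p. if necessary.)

x_1* = 20.2692, x_2* = 6.6471

Let x_1' = x_1−20, x_2' = x_2−5. MRS = (1/4)·x_2'/x_1' = p_1/p_2.
After buying the subsistence bundle (20, 5), a share 0.2 of the remaining income goes to x_1: x_1* = 20 + 0.2·(m − 20p_1 − 5p_2)/p_1.
Discretionary income = 160 − 20·6.5 − 5·4.25 = 8.75; x_1* = 20 + 0.2·8.75/6.5 = 20.2692; x_2* = 5 + 0.8·8.75/4.25 = 6.6471.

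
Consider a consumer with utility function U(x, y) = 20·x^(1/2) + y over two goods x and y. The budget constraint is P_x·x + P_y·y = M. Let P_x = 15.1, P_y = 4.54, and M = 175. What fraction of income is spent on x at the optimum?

Utility is quasi-linear in y; the FOC for x is 10/√x = P_x/P_y.
Thus x* = (10·P_y/P_x)² — independent of M — with the rest of income spent on y.
Plugging in: x* = (10·4.54/15.1)² = 9.0398, y* = 8.48.
Expenditure on x: 15.1·9.0398 = 136.5007; share = 0.78.

share on x = 0.78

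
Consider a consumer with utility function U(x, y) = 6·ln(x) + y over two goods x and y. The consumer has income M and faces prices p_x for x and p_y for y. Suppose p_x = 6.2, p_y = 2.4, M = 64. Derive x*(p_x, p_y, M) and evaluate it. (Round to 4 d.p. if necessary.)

So x*(p_x,p_y) = 6·p_y/p_x, independent of income; and y* = (M − 6·p_y)/p_y.
At the given prices: x* = 6·2.4/6.2 = 2.3226.

x* = 2.3226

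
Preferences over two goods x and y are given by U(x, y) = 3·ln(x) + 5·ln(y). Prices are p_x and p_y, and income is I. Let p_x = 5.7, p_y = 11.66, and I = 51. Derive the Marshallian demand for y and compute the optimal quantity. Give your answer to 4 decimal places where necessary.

MU_x/MU_y = (3·y)/(5·x); tangency sets this equal to p_x/p_y.
So 3·p_y·y = 5·p_x·x; combined with the budget, a share 0.375 of income goes to x.
Demand: x*(p_x,p_y,I) = 0.375·I/p_x and y* = 0.625·I/p_y.
At p_x=5.7, p_y=11.66, I=51: y* = 0.625·51/11.66 = 2.7337.

y* = 2.7337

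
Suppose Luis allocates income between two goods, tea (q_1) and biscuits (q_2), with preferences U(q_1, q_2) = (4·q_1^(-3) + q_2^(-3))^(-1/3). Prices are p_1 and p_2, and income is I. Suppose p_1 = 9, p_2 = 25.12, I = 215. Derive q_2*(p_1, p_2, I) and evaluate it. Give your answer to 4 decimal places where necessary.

q_2* = 5.1718

MRS = MU_q_1/MU_q_2 = 4·(q_2/q_1)^(4). Set equal to p_1/p_2.
Hence q_2/q_1 = ((1/4)·p_1/p_2)^(1/(4)), i.e. raised to the 0.25 power.
With the ratio pinned down, the budget gives q_1* = I/(p_1 + p_2·(q_2/q_1)) and q_2* = (q_2/q_1)·q_1*.
Numerically q_2/q_1 = 0.547067, so q_1* = 215/(9 + 25.12·0.547067) = 9.4537 and q_2* = 0.547067·9.4537 = 5.1718.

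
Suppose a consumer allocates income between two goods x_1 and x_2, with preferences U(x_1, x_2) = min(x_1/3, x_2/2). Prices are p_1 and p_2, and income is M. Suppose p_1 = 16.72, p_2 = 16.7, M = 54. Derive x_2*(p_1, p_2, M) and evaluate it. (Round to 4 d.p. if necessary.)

Demand: x_1*(p_1,p_2,M) = 3·M/(3·p_1 + 2·p_2), x_2* = 2·M/(3·p_1 + 2·p_2).
Here 3·16.72 + 2·16.7 = 83.56, giving x_2* = 1.2925.

x_2* = 1.2925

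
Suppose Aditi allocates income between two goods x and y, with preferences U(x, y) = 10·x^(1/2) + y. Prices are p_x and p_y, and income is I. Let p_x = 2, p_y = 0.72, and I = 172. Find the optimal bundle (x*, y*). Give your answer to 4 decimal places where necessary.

x* = 3.24, y* = 229.8889

Set MRS = p_x/p_y: 5·x^(−1/2) = p_x/p_y.
Thus x* = (5·p_y/p_x)² — independent of I — with the rest of income spent on y.
Plugging in: x* = (5·0.72/2)² = 3.24, y* = 229.8889.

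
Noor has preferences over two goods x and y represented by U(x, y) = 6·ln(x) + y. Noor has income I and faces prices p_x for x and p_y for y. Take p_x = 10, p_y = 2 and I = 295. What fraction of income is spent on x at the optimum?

MU_x = 6/x, MU_y = 1. Tangency: 6/x = p_x/p_y.
So x*(p_x,p_y) = 6·p_y/p_x, independent of income; and y* = (I − 6·p_y)/p_y.
At the given prices: x* = 6·2/10 = 1.2, and y* = 141.5.
Expenditure on x: 10·1.2 = 12; share = 0.0407.

share on x = 0.0407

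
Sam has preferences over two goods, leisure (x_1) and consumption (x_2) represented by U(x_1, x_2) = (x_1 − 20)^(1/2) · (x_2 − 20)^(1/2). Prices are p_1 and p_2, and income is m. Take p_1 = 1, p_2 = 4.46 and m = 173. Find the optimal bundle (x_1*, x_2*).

x_1* = 51.9, x_2* = 27.1525

This is Cobb-Douglas in (x_1−20, x_2−20): tangency gives 0.5·p_2·(x_2−20) = 0.5·p_1·(x_1−20).
Substituting into the budget: x_1* = 20 + 0.5·(m − 20·p_1 − 20·p_2)/p_1, and x_2* = 20 + 0.5·(…)/p_2.
Discretionary income = 173 − 20·1 − 20·4.46 = 63.8; x_1* = 20 + 0.5·63.8/1 = 51.9; x_2* = 20 + 0.5·63.8/4.46 = 27.1525.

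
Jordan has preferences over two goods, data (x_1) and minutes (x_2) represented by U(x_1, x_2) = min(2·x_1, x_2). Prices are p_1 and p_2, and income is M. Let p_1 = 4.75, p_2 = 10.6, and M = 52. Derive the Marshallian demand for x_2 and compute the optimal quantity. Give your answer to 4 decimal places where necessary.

Leontief preferences: the optimum is at the kink where x_1/1 = x_2/2, i.e. x_2 = 2·x_1.
Budget: p_1·x_1 + p_2·2·x_1 = M, so (p_1 + 2·p_2)·x_1 = M.
Demand: x_1*(p_1,p_2,M) = M/(p_1 + 2·p_2), x_2* = 2·M/(p_1 + 2·p_2).
Here 4.75 + 2·10.6 = 25.95, giving x_2* = 4.0077.

x_2* = 4.0077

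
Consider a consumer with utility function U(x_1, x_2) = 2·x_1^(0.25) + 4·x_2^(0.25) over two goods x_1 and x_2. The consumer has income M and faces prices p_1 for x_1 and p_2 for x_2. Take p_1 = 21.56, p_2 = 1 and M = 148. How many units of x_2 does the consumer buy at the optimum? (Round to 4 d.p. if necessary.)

From the CES first-order condition, (1/2)·(x_2/x_1)^(0.75) = p_1/p_2.
Hence x_2/x_1 = (2·p_1/p_2)^(1/(0.75)), i.e. raised to the 4/3 power.
Substitute x_2 = (x_2/x_1)·x_1 into the budget: x_1* = M/(p_1 + p_2·(x_2/x_1)).
Numerically x_2/x_1 = 151.206921, so x_1* = 148/(21.56 + 1·151.206921) = 0.8566 and x_2* = 151.206921·0.8566 = 129.5307.

x_2* = 129.5307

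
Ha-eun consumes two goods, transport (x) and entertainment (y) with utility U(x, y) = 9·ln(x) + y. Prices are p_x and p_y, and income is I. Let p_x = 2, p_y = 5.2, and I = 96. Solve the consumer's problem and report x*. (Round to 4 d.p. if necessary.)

Set MRS = p_x/p_y: (9/x)/1 = p_x/p_y.
So x*(p_x,p_y) = 9·p_y/p_x, independent of income; and y* = (I − 9·p_y)/p_y.
At the given prices: x* = 9·5.2/2 = 23.4.

x* = 23.4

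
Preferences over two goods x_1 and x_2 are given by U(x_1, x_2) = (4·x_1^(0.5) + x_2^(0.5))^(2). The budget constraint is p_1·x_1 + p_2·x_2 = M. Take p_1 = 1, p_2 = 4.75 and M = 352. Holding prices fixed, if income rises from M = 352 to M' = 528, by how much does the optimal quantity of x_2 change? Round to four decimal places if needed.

Δx_2* = 0.4812

MRS = MU_x_1/MU_x_2 = 4·(x_2/x_1)^(0.5). Set equal to p_1/p_2.
Hence x_2/x_1 = ((1/4)·p_1/p_2)^(1/(0.5)), i.e. raised to the 2 power.
Substitute x_2 = (x_2/x_1)·x_1 into the budget: x_1* = M/(p_1 + p_2·(x_2/x_1)).
Numerically x_2/x_1 = 0.00277, so x_1* = 352/(1 + 4.75·0.00277) = 347.4286 and x_2* = 0.00277·347.4286 = 0.9624.
At M' = 528: x_2* = 1.4436. Change: 1.4436 − 0.9624 = 0.4812.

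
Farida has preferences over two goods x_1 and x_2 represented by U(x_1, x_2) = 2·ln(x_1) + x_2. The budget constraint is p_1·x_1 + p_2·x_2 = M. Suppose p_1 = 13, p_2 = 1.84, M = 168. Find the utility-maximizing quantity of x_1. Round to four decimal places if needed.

Set MRS = p_1/p_2: (2/x_1)/1 = p_1/p_2.
So x_1*(p_1,p_2) = 2·p_2/p_1, independent of income; and x_2* = (M − 2·p_2)/p_2.
At the given prices: x_1* = 2·1.84/13 = 0.2831.

x_1* = 0.2831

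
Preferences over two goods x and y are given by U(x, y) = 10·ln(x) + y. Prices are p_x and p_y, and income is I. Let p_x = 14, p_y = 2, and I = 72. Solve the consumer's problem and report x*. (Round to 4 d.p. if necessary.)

x* = 1.4286

MU_x = 10/x, MU_y = 1. Tangency: 10/x = p_x/p_y.
So x*(p_x,p_y) = 10·p_y/p_x, independent of income; and y* = (I − 10·p_y)/p_y.
At the given prices: x* = 10·2/14 = 1.4286.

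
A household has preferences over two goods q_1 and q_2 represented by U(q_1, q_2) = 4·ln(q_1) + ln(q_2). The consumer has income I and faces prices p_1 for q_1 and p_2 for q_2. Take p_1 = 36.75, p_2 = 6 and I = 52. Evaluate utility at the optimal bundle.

V = 1.0459

MU_q_1/MU_q_2 = (4·q_2)/(q_1); tangency sets this equal to p_1/p_2.
Rearranging, p_2·q_2 = (1/4)·p_1·q_1. Substituting into the budget gives p_1·q_1·(1 + (1/4)) = I.
Demand: q_1*(p_1,p_2,I) = 0.8·I/p_1 and q_2* = 0.2·I/p_2.
At p_1=36.75, p_2=6, I=52: q_1* = 0.8·52/36.75 = 1.132, q_2* = 1.7333.
Utility at the optimum: U(1.132, 1.7333) = 1.0459.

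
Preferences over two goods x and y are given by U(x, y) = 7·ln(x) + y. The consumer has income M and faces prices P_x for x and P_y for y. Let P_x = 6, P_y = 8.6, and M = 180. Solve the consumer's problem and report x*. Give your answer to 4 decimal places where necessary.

x* = 10.0333

At the given prices: x* = 7·8.6/6 = 10.0333.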